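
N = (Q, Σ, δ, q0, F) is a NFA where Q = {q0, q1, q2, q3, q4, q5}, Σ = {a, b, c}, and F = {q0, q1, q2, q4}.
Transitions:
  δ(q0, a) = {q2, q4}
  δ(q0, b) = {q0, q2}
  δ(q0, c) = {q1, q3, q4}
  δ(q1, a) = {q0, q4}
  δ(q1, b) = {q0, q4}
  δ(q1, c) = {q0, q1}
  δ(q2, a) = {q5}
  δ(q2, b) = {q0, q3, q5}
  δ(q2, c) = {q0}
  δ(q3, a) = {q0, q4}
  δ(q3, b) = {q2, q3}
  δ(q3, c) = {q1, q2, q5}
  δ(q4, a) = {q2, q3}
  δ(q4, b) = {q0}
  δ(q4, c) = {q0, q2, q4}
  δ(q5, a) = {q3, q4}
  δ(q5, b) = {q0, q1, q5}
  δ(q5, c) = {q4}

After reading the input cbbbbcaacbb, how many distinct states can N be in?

Start: {q0}
read c: {q1, q3, q4}
read b: {q0, q2, q3, q4}
read b: {q0, q2, q3, q5}
read b: {q0, q1, q2, q3, q5}
read b: {q0, q1, q2, q3, q4, q5}
read c: {q0, q1, q2, q3, q4, q5}
read a: {q0, q2, q3, q4, q5}
read a: {q0, q2, q3, q4, q5}
read c: {q0, q1, q2, q3, q4, q5}
read b: {q0, q1, q2, q3, q4, q5}
read b: {q0, q1, q2, q3, q4, q5}
Final reachable set {q0, q1, q2, q3, q4, q5} has 6 states.

6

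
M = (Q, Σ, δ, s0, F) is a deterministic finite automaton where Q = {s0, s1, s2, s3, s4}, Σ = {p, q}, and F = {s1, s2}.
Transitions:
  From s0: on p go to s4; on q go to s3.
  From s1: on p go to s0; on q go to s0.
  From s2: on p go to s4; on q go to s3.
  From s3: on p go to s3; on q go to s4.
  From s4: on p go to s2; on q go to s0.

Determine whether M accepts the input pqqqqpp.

s0 --p--> s4
s4 --q--> s0
s0 --q--> s3
s3 --q--> s4
s4 --q--> s0
s0 --p--> s4
s4 --p--> s2
End in state s2, which is an accepting state.

accepted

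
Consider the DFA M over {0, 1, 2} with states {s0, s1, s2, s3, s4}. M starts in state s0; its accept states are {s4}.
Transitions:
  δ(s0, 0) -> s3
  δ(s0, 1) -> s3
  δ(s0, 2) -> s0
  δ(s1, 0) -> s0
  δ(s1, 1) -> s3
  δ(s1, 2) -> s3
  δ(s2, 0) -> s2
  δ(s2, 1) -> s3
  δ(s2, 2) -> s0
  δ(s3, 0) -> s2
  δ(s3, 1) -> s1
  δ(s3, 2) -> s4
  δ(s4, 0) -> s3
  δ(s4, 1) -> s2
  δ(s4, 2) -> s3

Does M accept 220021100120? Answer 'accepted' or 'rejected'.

rejected

s0 --2--> s0
s0 --2--> s0
s0 --0--> s3
s3 --0--> s2
s2 --2--> s0
s0 --1--> s3
s3 --1--> s1
s1 --0--> s0
s0 --0--> s3
s3 --1--> s1
s1 --2--> s3
s3 --0--> s2
End in state s2, which is not an accepting state.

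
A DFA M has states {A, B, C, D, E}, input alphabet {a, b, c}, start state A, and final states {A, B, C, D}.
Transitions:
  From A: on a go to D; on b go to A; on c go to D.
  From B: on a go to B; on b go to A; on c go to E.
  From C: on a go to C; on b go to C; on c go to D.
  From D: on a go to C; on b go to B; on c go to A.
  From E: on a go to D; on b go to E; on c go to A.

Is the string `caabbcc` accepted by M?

A --c--> D
D --a--> C
C --a--> C
C --b--> C
C --b--> C
C --c--> D
D --c--> A
End in state A, which is an accepting state.

accepted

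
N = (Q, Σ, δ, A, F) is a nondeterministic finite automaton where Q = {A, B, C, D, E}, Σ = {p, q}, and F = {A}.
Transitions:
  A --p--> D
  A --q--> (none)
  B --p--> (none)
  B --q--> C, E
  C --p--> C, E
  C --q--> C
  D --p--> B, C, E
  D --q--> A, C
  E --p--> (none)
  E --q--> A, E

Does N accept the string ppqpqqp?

rejected

Start: {A}
read p: {D}
read p: {B, C, E}
read q: {A, C, E}
read p: {C, D, E}
read q: {A, C, E}
read q: {A, C, E}
read p: {C, D, E}
Reachable ∩ accepting = {} — empty.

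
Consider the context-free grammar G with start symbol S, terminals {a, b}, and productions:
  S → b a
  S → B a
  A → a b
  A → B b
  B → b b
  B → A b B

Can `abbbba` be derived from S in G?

S ⇒ Ba ⇒ AbBa ⇒ abbBa ⇒ abbbba

yes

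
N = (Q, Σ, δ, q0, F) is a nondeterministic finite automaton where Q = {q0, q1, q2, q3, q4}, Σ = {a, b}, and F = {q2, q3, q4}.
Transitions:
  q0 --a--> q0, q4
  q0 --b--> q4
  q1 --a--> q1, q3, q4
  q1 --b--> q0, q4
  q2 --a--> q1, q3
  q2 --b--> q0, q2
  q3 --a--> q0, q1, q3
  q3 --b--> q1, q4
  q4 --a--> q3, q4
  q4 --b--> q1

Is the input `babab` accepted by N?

accepted

Start: {q0}
read b: {q4}
read a: {q3, q4}
read b: {q1, q4}
read a: {q1, q3, q4}
read b: {q0, q1, q4}
Reachable ∩ accepting = {q4} — nonempty.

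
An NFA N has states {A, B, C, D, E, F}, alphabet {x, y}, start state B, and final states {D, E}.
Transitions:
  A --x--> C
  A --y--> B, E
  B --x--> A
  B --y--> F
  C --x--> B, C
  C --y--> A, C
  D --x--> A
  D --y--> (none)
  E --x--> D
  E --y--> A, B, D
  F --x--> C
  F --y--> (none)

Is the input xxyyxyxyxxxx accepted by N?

rejected

Start: {B}
read x: {A}
read x: {C}
read y: {A, C}
read y: {A, B, C, E}
read x: {A, B, C, D}
read y: {A, B, C, E, F}
read x: {A, B, C, D}
read y: {A, B, C, E, F}
read x: {A, B, C, D}
read x: {A, B, C}
read x: {A, B, C}
read x: {A, B, C}
Reachable ∩ accepting = {} — empty.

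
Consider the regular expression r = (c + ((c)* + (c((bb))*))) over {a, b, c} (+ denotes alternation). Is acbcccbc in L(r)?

no

Neither c nor ((c)*+(c((bb))*)) matches acbcccbc.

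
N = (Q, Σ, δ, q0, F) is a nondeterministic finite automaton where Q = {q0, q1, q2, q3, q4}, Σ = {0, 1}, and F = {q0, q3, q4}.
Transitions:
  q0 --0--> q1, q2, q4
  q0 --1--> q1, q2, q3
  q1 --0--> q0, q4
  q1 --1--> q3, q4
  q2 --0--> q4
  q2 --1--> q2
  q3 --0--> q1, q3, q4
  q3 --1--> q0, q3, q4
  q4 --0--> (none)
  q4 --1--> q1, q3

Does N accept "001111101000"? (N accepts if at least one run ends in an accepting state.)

accepted

Start: {q0}
read 0: {q1, q2, q4}
read 0: {q0, q4}
read 1: {q1, q2, q3}
read 1: {q0, q2, q3, q4}
read 1: {q0, q1, q2, q3, q4}
read 1: {q0, q1, q2, q3, q4}
read 1: {q0, q1, q2, q3, q4}
read 0: {q0, q1, q2, q3, q4}
read 1: {q0, q1, q2, q3, q4}
read 0: {q0, q1, q2, q3, q4}
read 0: {q0, q1, q2, q3, q4}
read 0: {q0, q1, q2, q3, q4}
Reachable ∩ accepting = {q0, q3, q4} — nonempty.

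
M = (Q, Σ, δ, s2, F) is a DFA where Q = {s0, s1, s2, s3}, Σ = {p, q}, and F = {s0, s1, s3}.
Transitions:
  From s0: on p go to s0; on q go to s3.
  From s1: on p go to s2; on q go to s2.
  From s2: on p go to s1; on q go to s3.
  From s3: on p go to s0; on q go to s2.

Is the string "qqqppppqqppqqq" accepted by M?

s2 --q--> s3
s3 --q--> s2
s2 --q--> s3
s3 --p--> s0
s0 --p--> s0
s0 --p--> s0
s0 --p--> s0
s0 --q--> s3
s3 --q--> s2
s2 --p--> s1
s1 --p--> s2
s2 --q--> s3
s3 --q--> s2
s2 --q--> s3
End in state s3, which is an accepting state.

accepted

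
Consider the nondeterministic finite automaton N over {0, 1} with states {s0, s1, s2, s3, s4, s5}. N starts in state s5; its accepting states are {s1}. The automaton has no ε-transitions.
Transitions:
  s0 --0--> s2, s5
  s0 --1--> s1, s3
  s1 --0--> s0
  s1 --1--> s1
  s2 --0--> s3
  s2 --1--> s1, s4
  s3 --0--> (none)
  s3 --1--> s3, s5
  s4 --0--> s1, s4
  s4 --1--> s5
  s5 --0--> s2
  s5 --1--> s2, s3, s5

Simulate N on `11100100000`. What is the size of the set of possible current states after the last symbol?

6

Start: {s5}
read 1: {s2, s3, s5}
read 1: {s1, s2, s3, s4, s5}
read 1: {s1, s2, s3, s4, s5}
read 0: {s0, s1, s2, s3, s4}
read 0: {s0, s1, s2, s3, s4, s5}
read 1: {s1, s2, s3, s4, s5}
read 0: {s0, s1, s2, s3, s4}
read 0: {s0, s1, s2, s3, s4, s5}
read 0: {s0, s1, s2, s3, s4, s5}
read 0: {s0, s1, s2, s3, s4, s5}
read 0: {s0, s1, s2, s3, s4, s5}
Final reachable set {s0, s1, s2, s3, s4, s5} has 6 states.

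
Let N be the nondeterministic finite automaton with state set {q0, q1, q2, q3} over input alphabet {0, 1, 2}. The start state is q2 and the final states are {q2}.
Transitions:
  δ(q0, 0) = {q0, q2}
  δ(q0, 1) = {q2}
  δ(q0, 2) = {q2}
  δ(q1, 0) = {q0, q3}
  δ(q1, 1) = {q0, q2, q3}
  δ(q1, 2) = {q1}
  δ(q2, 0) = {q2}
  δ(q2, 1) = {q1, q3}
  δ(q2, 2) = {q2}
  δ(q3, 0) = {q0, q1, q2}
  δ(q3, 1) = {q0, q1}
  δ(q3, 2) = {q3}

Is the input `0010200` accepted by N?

Start: {q2}
read 0: {q2}
read 0: {q2}
read 1: {q1, q3}
read 0: {q0, q1, q2, q3}
read 2: {q1, q2, q3}
read 0: {q0, q1, q2, q3}
read 0: {q0, q1, q2, q3}
Reachable ∩ accepting = {q2} — nonempty.

accepted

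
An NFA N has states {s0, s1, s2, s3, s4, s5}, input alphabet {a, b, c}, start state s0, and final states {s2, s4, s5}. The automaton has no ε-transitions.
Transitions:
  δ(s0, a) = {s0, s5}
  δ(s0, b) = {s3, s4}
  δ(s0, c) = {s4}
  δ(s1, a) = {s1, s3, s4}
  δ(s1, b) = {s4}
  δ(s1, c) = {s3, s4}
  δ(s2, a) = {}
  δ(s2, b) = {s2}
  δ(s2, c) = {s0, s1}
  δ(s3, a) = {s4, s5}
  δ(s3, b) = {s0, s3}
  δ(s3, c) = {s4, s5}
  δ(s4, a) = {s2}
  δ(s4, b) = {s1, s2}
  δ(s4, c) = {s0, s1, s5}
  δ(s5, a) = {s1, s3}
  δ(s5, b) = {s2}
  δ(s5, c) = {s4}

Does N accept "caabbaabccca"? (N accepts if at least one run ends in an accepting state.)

Start: {s0}
read c: {s4}
read a: {s2}
read a: {}
The reachable set is empty and stays empty for the remaining 9 symbols.
Reachable ∩ accepting = {} — empty.

rejected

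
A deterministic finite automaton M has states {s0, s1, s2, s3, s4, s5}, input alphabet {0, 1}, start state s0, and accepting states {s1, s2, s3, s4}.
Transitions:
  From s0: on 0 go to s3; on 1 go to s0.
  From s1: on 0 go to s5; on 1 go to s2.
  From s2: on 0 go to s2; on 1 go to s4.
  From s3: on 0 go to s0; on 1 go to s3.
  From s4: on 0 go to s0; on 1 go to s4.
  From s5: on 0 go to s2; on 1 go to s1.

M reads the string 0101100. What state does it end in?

s0

s0 --0--> s3
s3 --1--> s3
s3 --0--> s0
s0 --1--> s0
s0 --1--> s0
s0 --0--> s3
s3 --0--> s0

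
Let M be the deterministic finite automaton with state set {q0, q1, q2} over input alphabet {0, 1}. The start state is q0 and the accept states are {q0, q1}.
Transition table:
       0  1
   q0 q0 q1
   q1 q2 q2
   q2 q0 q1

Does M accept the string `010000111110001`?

q0 --0--> q0
q0 --1--> q1
q1 --0--> q2
q2 --0--> q0
q0 --0--> q0
q0 --0--> q0
q0 --1--> q1
q1 --1--> q2
q2 --1--> q1
q1 --1--> q2
q2 --1--> q1
q1 --0--> q2
q2 --0--> q0
q0 --0--> q0
q0 --1--> q1
End in state q1, which is an accepting state.

accepted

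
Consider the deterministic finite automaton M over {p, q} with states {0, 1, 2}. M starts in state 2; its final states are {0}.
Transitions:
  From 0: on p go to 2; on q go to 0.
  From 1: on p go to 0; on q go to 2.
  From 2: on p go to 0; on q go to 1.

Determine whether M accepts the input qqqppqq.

rejected

2 --q--> 1
1 --q--> 2
2 --q--> 1
1 --p--> 0
0 --p--> 2
2 --q--> 1
1 --q--> 2
End in state 2, which is not an accepting state.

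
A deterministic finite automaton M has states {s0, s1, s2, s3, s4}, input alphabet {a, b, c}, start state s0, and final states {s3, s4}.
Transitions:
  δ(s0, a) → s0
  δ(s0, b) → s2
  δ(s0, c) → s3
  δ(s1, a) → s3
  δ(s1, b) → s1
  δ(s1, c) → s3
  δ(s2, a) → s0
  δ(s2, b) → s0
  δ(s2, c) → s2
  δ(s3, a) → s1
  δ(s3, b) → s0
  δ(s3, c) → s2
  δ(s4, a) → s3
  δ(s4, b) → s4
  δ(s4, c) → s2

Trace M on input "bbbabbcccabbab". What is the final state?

s2

s0 --b--> s2
s2 --b--> s0
s0 --b--> s2
s2 --a--> s0
s0 --b--> s2
s2 --b--> s0
s0 --c--> s3
s3 --c--> s2
s2 --c--> s2
s2 --a--> s0
s0 --b--> s2
s2 --b--> s0
s0 --a--> s0
s0 --b--> s2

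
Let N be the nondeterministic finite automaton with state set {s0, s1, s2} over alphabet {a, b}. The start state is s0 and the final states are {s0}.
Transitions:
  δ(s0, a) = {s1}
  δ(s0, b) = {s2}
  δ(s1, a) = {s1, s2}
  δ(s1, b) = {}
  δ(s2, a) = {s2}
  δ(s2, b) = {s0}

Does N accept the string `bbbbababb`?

Start: {s0}
read b: {s2}
read b: {s0}
read b: {s2}
read b: {s0}
read a: {s1}
read b: {}
The reachable set is empty and stays empty for the remaining 3 symbols.
Reachable ∩ accepting = {} — empty.

rejected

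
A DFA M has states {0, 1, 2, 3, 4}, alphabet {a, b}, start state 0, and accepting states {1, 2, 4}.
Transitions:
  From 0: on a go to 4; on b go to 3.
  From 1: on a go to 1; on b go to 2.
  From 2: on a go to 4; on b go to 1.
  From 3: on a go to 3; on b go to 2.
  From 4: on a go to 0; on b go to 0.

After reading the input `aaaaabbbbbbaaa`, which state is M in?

1

0 --a--> 4
4 --a--> 0
0 --a--> 4
4 --a--> 0
0 --a--> 4
4 --b--> 0
0 --b--> 3
3 --b--> 2
2 --b--> 1
1 --b--> 2
2 --b--> 1
1 --a--> 1
1 --a--> 1
1 --a--> 1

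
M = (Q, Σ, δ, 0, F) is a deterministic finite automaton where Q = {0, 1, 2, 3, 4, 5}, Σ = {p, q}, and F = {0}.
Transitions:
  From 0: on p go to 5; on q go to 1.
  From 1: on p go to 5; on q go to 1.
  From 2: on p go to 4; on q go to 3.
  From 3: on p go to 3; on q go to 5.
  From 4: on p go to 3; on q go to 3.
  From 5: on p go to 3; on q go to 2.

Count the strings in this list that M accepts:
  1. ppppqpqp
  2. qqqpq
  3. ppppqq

ppppqpqp: rejected
qqqpq: rejected
ppppqq: rejected

0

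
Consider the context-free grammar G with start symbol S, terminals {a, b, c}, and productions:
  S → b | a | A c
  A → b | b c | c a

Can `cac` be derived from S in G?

S ⇒ Ac ⇒ cac

yes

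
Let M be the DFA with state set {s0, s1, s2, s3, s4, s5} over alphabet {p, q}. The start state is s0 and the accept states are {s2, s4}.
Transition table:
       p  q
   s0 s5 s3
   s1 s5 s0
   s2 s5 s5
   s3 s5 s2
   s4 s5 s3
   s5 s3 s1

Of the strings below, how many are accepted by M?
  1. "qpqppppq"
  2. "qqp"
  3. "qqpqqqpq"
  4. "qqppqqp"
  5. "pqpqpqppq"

2

"qpqppppq": accepted
"qqp": rejected
"qqpqqqpq": rejected
"qqppqqp": rejected
"pqpqpqppq": accepted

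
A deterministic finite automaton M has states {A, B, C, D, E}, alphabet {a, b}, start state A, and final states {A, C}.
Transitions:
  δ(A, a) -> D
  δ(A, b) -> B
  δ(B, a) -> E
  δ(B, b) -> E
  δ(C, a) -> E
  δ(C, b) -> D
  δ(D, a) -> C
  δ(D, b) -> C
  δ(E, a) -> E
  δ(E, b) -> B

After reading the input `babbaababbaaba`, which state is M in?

A --b--> B
B --a--> E
E --b--> B
B --b--> E
E --a--> E
E --a--> E
E --b--> B
B --a--> E
E --b--> B
B --b--> E
E --a--> E
E --a--> E
E --b--> B
B --a--> E

E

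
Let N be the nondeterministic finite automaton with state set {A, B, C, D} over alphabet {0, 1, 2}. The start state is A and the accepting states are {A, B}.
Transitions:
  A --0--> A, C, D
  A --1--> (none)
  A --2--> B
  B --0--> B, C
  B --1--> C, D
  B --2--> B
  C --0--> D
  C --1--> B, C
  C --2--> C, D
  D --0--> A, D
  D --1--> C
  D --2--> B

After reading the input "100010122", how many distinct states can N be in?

0

Start: {A}
read 1: {}
The reachable set is empty and stays empty for the remaining 8 symbols.
Final reachable set {} has 0 states.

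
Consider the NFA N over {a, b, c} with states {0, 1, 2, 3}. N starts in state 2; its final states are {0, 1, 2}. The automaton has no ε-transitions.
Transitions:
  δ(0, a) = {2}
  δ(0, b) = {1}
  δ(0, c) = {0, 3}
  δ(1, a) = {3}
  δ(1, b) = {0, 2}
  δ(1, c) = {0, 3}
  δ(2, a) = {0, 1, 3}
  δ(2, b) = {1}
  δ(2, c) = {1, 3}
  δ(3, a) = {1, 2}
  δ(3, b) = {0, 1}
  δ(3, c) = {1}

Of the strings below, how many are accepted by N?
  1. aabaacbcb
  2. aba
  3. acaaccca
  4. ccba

aabaacbcb: accepted
aba: accepted
acaaccca: accepted
ccba: accepted

4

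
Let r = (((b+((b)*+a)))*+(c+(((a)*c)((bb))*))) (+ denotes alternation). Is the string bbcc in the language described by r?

no

Neither ((b+((b)*+a)))* nor (c+(((a)*c)((bb))*)) matches bbcc.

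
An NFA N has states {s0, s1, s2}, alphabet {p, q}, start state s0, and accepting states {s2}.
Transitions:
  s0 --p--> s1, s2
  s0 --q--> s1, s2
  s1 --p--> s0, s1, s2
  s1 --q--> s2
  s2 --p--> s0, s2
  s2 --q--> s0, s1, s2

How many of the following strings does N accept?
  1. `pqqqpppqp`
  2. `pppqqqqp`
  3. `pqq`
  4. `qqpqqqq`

4

`pqqqpppqp`: accepted
`pppqqqqp`: accepted
`pqq`: accepted
`qqpqqqq`: accepted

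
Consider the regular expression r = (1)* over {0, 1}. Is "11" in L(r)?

yes

Split into 2 pieces 1 · 1; each matches 1.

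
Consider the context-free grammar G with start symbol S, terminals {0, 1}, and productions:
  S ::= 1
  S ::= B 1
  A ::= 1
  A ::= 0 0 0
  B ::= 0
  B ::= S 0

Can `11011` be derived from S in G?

no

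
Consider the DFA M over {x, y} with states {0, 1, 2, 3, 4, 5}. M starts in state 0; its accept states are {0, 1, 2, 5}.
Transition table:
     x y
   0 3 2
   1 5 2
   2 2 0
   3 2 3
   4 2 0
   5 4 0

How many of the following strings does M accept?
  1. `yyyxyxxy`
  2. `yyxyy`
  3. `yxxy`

`yyyxyxxy`: accepted
`yyxyy`: rejected
`yxxy`: accepted

2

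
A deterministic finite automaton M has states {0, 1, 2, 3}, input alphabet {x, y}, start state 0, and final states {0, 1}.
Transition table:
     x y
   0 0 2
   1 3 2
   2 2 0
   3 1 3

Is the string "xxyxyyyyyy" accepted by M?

0 --x--> 0
0 --x--> 0
0 --y--> 2
2 --x--> 2
2 --y--> 0
0 --y--> 2
2 --y--> 0
0 --y--> 2
2 --y--> 0
0 --y--> 2
End in state 2, which is not an accepting state.

rejected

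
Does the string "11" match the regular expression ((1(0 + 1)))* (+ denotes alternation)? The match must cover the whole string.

yes

Split into 1 piece 11; each matches (1(0+1)).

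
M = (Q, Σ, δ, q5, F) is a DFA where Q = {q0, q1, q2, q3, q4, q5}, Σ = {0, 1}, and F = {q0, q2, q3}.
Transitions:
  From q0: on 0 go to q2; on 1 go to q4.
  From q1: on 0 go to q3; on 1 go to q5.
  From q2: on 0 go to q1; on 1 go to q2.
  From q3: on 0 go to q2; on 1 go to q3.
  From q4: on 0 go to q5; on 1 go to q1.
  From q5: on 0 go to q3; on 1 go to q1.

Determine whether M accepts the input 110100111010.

accepted

q5 --1--> q1
q1 --1--> q5
q5 --0--> q3
q3 --1--> q3
q3 --0--> q2
q2 --0--> q1
q1 --1--> q5
q5 --1--> q1
q1 --1--> q5
q5 --0--> q3
q3 --1--> q3
q3 --0--> q2
End in state q2, which is an accepting state.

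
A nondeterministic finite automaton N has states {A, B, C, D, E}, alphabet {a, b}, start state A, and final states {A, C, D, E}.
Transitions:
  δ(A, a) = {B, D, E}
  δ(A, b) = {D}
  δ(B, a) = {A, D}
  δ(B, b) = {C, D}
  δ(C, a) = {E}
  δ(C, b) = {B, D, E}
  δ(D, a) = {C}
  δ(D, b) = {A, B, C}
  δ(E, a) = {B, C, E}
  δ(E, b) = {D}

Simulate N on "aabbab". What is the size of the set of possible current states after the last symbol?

5

Start: {A}
read a: {B, D, E}
read a: {A, B, C, D, E}
read b: {A, B, C, D, E}
read b: {A, B, C, D, E}
read a: {A, B, C, D, E}
read b: {A, B, C, D, E}
Final reachable set {A, B, C, D, E} has 5 states.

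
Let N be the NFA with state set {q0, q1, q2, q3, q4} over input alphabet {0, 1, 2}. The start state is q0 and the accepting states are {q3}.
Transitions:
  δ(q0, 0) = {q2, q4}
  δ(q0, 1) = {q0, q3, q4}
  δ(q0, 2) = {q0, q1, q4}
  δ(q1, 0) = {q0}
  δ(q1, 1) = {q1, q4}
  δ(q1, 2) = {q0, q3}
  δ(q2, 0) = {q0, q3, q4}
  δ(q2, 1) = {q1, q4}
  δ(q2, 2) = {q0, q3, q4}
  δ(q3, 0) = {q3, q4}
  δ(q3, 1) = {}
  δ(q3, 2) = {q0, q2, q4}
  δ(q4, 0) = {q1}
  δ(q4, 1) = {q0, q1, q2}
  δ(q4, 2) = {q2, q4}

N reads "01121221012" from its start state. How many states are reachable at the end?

Start: {q0}
read 0: {q2, q4}
read 1: {q0, q1, q2, q4}
read 1: {q0, q1, q2, q3, q4}
read 2: {q0, q1, q2, q3, q4}
read 1: {q0, q1, q2, q3, q4}
read 2: {q0, q1, q2, q3, q4}
read 2: {q0, q1, q2, q3, q4}
read 1: {q0, q1, q2, q3, q4}
read 0: {q0, q1, q2, q3, q4}
read 1: {q0, q1, q2, q3, q4}
read 2: {q0, q1, q2, q3, q4}
Final reachable set {q0, q1, q2, q3, q4} has 5 states.

5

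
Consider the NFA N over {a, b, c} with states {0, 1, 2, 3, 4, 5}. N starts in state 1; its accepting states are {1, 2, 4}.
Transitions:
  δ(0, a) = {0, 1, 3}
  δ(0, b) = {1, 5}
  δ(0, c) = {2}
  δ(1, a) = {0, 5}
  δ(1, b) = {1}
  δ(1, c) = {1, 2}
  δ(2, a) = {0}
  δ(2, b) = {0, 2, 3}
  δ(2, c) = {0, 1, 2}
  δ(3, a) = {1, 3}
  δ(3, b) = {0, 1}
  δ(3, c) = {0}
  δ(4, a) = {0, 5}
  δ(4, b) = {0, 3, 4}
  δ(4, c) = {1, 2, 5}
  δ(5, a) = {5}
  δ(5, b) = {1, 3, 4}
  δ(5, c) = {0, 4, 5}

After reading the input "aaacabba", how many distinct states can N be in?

4

Start: {1}
read a: {0, 5}
read a: {0, 1, 3, 5}
read a: {0, 1, 3, 5}
read c: {0, 1, 2, 4, 5}
read a: {0, 1, 3, 5}
read b: {0, 1, 3, 4, 5}
read b: {0, 1, 3, 4, 5}
read a: {0, 1, 3, 5}
Final reachable set {0, 1, 3, 5} has 4 states.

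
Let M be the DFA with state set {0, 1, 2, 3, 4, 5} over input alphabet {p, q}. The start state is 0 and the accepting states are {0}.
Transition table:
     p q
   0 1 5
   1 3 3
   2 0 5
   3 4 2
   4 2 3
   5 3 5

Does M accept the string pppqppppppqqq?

0 --p--> 1
1 --p--> 3
3 --p--> 4
4 --q--> 3
3 --p--> 4
4 --p--> 2
2 --p--> 0
0 --p--> 1
1 --p--> 3
3 --p--> 4
4 --q--> 3
3 --q--> 2
2 --q--> 5
End in state 5, which is not an accepting state.

rejected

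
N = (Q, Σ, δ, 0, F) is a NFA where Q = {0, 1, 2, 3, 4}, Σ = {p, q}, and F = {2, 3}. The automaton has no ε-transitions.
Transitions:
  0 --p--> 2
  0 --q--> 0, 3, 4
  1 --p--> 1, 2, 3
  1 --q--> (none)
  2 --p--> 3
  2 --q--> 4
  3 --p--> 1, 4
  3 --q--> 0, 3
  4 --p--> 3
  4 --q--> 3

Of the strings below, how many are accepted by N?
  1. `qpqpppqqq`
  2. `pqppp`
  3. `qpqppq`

3

`qpqpppqqq`: accepted
`pqppp`: accepted
`qpqppq`: accepted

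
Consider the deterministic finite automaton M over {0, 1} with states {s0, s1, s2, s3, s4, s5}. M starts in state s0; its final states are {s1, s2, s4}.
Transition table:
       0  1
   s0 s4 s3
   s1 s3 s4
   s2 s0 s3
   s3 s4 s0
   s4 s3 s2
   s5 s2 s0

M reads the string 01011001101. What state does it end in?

s2

s0 --0--> s4
s4 --1--> s2
s2 --0--> s0
s0 --1--> s3
s3 --1--> s0
s0 --0--> s4
s4 --0--> s3
s3 --1--> s0
s0 --1--> s3
s3 --0--> s4
s4 --1--> s2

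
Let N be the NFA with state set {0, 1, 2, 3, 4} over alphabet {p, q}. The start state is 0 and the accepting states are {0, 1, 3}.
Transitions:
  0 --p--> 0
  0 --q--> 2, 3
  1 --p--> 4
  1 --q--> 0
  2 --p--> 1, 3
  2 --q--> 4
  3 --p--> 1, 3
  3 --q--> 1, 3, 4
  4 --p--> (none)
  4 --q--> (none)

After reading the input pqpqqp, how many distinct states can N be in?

Start: {0}
read p: {0}
read q: {2, 3}
read p: {1, 3}
read q: {0, 1, 3, 4}
read q: {0, 1, 2, 3, 4}
read p: {0, 1, 3, 4}
Final reachable set {0, 1, 3, 4} has 4 states.

4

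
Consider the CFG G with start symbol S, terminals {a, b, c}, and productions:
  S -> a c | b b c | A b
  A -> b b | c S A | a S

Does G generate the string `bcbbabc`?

no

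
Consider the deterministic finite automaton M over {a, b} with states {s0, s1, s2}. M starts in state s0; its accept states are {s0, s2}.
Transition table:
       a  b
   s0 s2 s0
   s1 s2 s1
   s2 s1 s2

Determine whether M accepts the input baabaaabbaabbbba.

s0 --b--> s0
s0 --a--> s2
s2 --a--> s1
s1 --b--> s1
s1 --a--> s2
s2 --a--> s1
s1 --a--> s2
s2 --b--> s2
s2 --b--> s2
s2 --a--> s1
s1 --a--> s2
s2 --b--> s2
s2 --b--> s2
s2 --b--> s2
s2 --b--> s2
s2 --a--> s1
End in state s1, which is not an accepting state.

rejected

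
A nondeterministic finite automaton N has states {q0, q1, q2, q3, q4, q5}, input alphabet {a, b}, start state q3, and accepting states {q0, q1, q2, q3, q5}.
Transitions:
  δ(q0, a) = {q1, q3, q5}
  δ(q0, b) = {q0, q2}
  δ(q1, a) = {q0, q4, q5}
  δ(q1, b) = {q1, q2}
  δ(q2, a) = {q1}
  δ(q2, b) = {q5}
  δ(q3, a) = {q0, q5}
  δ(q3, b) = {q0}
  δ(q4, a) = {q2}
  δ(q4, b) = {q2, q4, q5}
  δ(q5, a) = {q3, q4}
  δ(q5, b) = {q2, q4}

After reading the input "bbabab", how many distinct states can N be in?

5

Start: {q3}
read b: {q0}
read b: {q0, q2}
read a: {q1, q3, q5}
read b: {q0, q1, q2, q4}
read a: {q0, q1, q2, q3, q4, q5}
read b: {q0, q1, q2, q4, q5}
Final reachable set {q0, q1, q2, q4, q5} has 5 states.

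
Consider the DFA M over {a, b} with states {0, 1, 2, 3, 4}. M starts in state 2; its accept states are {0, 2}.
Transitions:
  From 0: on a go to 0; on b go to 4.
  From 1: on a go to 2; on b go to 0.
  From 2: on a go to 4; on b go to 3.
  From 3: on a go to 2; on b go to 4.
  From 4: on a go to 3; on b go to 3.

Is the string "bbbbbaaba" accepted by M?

accepted

2 --b--> 3
3 --b--> 4
4 --b--> 3
3 --b--> 4
4 --b--> 3
3 --a--> 2
2 --a--> 4
4 --b--> 3
3 --a--> 2
End in state 2, which is an accepting state.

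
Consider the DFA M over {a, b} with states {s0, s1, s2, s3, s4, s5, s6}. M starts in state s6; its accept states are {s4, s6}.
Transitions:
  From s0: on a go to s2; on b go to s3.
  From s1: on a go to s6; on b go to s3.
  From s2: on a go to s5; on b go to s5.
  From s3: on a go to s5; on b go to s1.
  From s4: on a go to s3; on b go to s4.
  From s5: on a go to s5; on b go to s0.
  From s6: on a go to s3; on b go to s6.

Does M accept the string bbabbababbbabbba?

s6 --b--> s6
s6 --b--> s6
s6 --a--> s3
s3 --b--> s1
s1 --b--> s3
s3 --a--> s5
s5 --b--> s0
s0 --a--> s2
s2 --b--> s5
s5 --b--> s0
s0 --b--> s3
s3 --a--> s5
s5 --b--> s0
s0 --b--> s3
s3 --b--> s1
s1 --a--> s6
End in state s6, which is an accepting state.

accepted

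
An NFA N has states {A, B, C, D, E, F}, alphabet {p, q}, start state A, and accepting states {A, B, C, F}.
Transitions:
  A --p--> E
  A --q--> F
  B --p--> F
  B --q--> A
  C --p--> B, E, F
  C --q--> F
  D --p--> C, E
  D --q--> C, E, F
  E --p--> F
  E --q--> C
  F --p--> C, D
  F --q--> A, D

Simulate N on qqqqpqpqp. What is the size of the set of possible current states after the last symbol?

Start: {A}
read q: {F}
read q: {A, D}
read q: {C, E, F}
read q: {A, C, D, F}
read p: {B, C, D, E, F}
read q: {A, C, D, E, F}
read p: {B, C, D, E, F}
read q: {A, C, D, E, F}
read p: {B, C, D, E, F}
Final reachable set {B, C, D, E, F} has 5 states.

5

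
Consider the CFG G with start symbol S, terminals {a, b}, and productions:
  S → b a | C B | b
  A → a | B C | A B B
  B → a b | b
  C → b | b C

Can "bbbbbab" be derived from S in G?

yes

S ⇒ CB ⇒ bCB ⇒ bbCB ⇒ bbbCB ⇒ bbbbCB ⇒ bbbbbB ⇒ bbbbbab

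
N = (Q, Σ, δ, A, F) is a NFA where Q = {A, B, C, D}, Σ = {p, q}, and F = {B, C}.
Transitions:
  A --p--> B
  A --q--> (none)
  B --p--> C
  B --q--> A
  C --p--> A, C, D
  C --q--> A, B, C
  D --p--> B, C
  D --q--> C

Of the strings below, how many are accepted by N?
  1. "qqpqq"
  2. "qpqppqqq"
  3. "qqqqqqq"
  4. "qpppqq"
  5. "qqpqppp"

"qqpqq": rejected
"qpqppqqq": rejected
"qqqqqqq": rejected
"qpppqq": rejected
"qqpqppp": rejected

0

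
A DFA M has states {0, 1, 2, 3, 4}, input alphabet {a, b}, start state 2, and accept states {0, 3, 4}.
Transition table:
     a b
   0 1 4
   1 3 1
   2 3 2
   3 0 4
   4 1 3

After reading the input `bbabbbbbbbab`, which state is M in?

1

2 --b--> 2
2 --b--> 2
2 --a--> 3
3 --b--> 4
4 --b--> 3
3 --b--> 4
4 --b--> 3
3 --b--> 4
4 --b--> 3
3 --b--> 4
4 --a--> 1
1 --b--> 1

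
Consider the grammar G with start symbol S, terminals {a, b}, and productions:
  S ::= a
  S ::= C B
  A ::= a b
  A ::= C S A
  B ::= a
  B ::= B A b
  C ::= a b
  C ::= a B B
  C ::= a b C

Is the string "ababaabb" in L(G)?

S ⇒ CB ⇒ abCB ⇒ ababB ⇒ ababBAb ⇒ ababaAb ⇒ ababaabb

yes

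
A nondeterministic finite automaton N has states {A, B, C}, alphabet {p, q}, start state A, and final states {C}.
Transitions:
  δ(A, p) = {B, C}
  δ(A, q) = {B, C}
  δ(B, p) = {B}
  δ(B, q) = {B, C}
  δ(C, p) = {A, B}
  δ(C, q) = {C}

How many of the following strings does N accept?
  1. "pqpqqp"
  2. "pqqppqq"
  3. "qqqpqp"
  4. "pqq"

2

"pqpqqp": rejected
"pqqppqq": accepted
"qqqpqp": rejected
"pqq": accepted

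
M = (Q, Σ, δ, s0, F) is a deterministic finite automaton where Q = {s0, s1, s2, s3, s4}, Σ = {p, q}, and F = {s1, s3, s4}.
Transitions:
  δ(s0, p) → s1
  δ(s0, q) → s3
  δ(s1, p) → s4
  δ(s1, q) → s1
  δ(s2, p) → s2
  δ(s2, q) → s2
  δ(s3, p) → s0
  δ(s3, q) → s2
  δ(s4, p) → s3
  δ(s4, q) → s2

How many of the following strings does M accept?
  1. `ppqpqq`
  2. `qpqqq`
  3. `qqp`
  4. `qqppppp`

0

`ppqpqq`: rejected
`qpqqq`: rejected
`qqp`: rejected
`qqppppp`: rejected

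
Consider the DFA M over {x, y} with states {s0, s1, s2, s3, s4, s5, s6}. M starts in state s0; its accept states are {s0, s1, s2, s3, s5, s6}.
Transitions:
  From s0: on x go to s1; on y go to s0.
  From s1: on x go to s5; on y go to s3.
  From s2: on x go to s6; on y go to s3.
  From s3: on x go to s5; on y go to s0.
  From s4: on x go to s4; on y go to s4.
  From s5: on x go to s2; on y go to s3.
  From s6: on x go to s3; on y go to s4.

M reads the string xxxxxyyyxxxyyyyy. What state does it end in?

s0 --x--> s1
s1 --x--> s5
s5 --x--> s2
s2 --x--> s6
s6 --x--> s3
s3 --y--> s0
s0 --y--> s0
s0 --y--> s0
s0 --x--> s1
s1 --x--> s5
s5 --x--> s2
s2 --y--> s3
s3 --y--> s0
s0 --y--> s0
s0 --y--> s0
s0 --y--> s0

s0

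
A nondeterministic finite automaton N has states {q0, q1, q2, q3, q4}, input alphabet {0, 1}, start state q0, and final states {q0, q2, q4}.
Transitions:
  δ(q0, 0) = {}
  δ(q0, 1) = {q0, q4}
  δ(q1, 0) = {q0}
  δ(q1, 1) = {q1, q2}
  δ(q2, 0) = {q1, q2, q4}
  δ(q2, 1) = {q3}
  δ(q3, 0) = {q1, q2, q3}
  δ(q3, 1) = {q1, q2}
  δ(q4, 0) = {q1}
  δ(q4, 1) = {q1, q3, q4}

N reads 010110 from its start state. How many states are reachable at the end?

0

Start: {q0}
read 0: {}
The reachable set is empty and stays empty for the remaining 5 symbols.
Final reachable set {} has 0 states.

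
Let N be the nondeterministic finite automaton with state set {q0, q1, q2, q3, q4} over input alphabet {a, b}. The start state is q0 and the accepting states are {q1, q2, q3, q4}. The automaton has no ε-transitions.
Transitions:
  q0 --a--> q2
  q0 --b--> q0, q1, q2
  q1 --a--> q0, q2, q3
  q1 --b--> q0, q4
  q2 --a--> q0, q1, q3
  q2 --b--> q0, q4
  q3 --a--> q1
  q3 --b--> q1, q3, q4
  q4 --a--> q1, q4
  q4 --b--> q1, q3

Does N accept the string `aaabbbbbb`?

accepted

Start: {q0}
read a: {q2}
read a: {q0, q1, q3}
read a: {q0, q1, q2, q3}
read b: {q0, q1, q2, q3, q4}
read b: {q0, q1, q2, q3, q4}
read b: {q0, q1, q2, q3, q4}
read b: {q0, q1, q2, q3, q4}
read b: {q0, q1, q2, q3, q4}
read b: {q0, q1, q2, q3, q4}
Reachable ∩ accepting = {q1, q2, q3, q4} — nonempty.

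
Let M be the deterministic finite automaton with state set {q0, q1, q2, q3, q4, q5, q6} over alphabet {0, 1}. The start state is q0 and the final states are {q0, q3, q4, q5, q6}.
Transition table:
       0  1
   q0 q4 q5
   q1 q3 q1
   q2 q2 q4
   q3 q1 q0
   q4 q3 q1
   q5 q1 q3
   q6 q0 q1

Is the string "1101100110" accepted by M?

accepted

q0 --1--> q5
q5 --1--> q3
q3 --0--> q1
q1 --1--> q1
q1 --1--> q1
q1 --0--> q3
q3 --0--> q1
q1 --1--> q1
q1 --1--> q1
q1 --0--> q3
End in state q3, which is an accepting state.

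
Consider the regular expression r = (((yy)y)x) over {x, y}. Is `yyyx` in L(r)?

Split as yyy·x: ((yy)y) matches yyy and x matches x.

yes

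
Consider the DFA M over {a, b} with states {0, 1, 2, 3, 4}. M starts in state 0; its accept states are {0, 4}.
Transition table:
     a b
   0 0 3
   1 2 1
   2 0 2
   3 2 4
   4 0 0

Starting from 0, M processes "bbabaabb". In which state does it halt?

0 --b--> 3
3 --b--> 4
4 --a--> 0
0 --b--> 3
3 --a--> 2
2 --a--> 0
0 --b--> 3
3 --b--> 4

4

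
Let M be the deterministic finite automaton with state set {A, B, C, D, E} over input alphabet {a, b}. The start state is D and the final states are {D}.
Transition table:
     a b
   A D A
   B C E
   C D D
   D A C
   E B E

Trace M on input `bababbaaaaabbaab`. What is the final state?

A

D --b--> C
C --a--> D
D --b--> C
C --a--> D
D --b--> C
C --b--> D
D --a--> A
A --a--> D
D --a--> A
A --a--> D
D --a--> A
A --b--> A
A --b--> A
A --a--> D
D --a--> A
A --b--> A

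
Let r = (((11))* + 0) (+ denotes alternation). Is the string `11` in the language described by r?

yes

The left alternative ((11))* matches 11.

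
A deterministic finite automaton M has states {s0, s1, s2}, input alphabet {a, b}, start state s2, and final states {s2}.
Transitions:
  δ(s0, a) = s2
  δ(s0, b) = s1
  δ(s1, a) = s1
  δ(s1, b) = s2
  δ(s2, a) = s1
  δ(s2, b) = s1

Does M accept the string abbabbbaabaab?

accepted

s2 --a--> s1
s1 --b--> s2
s2 --b--> s1
s1 --a--> s1
s1 --b--> s2
s2 --b--> s1
s1 --b--> s2
s2 --a--> s1
s1 --a--> s1
s1 --b--> s2
s2 --a--> s1
s1 --a--> s1
s1 --b--> s2
End in state s2, which is an accepting state.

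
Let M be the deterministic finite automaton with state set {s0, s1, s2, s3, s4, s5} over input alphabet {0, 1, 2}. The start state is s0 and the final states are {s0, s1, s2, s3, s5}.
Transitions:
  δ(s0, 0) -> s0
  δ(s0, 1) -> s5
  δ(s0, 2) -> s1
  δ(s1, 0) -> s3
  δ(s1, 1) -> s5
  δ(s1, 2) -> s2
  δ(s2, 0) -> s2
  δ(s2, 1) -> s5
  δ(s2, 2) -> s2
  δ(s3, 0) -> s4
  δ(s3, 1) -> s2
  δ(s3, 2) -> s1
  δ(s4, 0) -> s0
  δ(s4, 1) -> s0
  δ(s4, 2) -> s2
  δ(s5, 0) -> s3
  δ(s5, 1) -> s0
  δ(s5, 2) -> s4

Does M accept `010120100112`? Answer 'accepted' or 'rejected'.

rejected

s0 --0--> s0
s0 --1--> s5
s5 --0--> s3
s3 --1--> s2
s2 --2--> s2
s2 --0--> s2
s2 --1--> s5
s5 --0--> s3
s3 --0--> s4
s4 --1--> s0
s0 --1--> s5
s5 --2--> s4
End in state s4, which is not an accepting state.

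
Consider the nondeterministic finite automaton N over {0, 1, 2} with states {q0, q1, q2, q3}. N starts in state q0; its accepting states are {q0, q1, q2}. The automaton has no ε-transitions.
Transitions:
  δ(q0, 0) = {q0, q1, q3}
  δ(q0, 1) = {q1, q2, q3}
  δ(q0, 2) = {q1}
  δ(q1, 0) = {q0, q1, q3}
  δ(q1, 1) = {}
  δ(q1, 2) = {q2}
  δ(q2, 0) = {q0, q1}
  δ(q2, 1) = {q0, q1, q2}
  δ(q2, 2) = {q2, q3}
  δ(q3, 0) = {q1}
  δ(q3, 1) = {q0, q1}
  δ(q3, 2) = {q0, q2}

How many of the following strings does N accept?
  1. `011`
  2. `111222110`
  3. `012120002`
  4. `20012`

`011`: accepted
`111222110`: accepted
`012120002`: accepted
`20012`: accepted

4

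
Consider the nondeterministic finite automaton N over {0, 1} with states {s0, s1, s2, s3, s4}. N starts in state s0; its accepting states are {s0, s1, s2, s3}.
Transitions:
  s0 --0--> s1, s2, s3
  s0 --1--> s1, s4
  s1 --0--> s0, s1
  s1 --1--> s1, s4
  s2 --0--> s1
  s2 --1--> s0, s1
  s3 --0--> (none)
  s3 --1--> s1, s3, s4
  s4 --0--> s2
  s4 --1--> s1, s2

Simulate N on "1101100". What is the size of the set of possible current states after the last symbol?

4

Start: {s0}
read 1: {s1, s4}
read 1: {s1, s2, s4}
read 0: {s0, s1, s2}
read 1: {s0, s1, s4}
read 1: {s1, s2, s4}
read 0: {s0, s1, s2}
read 0: {s0, s1, s2, s3}
Final reachable set {s0, s1, s2, s3} has 4 states.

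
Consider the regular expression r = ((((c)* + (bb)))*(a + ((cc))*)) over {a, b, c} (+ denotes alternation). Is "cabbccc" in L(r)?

No split of cabbccc into u·v has (((c)*+(bb)))* matching u and (a+((cc))*) matching v.

no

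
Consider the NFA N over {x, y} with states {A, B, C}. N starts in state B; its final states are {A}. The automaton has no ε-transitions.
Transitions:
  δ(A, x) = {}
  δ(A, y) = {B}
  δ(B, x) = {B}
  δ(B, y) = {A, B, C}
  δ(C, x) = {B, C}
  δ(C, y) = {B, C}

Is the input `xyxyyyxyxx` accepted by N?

rejected

Start: {B}
read x: {B}
read y: {A, B, C}
read x: {B, C}
read y: {A, B, C}
read y: {A, B, C}
read y: {A, B, C}
read x: {B, C}
read y: {A, B, C}
read x: {B, C}
read x: {B, C}
Reachable ∩ accepting = {} — empty.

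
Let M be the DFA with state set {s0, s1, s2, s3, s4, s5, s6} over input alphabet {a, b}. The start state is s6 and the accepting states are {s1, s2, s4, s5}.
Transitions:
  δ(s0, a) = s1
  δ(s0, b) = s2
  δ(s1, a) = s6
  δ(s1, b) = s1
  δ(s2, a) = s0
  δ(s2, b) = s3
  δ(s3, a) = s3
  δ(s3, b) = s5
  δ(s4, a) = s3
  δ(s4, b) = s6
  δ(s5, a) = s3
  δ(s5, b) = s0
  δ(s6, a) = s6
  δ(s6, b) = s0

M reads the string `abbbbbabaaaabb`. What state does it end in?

s2

s6 --a--> s6
s6 --b--> s0
s0 --b--> s2
s2 --b--> s3
s3 --b--> s5
s5 --b--> s0
s0 --a--> s1
s1 --b--> s1
s1 --a--> s6
s6 --a--> s6
s6 --a--> s6
s6 --a--> s6
s6 --b--> s0
s0 --b--> s2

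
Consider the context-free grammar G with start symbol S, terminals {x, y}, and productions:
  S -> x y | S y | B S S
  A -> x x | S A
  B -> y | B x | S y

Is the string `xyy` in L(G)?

S ⇒ Sy ⇒ xyy

yes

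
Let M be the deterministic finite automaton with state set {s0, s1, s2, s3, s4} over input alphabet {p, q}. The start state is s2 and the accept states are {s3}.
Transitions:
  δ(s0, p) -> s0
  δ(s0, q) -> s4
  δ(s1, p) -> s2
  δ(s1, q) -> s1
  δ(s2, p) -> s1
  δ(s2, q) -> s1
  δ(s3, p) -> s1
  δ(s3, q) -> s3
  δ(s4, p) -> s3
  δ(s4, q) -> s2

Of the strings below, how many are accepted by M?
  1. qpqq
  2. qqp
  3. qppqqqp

0

qpqq: rejected
qqp: rejected
qppqqqp: rejected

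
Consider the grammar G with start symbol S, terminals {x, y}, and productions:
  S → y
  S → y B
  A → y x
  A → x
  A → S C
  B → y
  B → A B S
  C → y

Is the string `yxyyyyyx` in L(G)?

no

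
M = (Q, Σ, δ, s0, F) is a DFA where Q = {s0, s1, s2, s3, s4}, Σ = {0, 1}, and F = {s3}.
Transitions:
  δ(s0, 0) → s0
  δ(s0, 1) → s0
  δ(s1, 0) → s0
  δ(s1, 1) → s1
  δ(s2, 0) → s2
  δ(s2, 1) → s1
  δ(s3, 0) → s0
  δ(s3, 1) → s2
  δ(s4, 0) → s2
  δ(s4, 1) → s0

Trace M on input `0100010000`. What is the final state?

s0

s0 --0--> s0
s0 --1--> s0
s0 --0--> s0
s0 --0--> s0
s0 --0--> s0
s0 --1--> s0
s0 --0--> s0
s0 --0--> s0
s0 --0--> s0
s0 --0--> s0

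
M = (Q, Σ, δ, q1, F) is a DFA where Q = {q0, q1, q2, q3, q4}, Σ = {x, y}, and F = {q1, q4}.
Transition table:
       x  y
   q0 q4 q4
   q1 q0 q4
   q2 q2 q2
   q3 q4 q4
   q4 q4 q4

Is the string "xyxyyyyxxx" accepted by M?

q1 --x--> q0
q0 --y--> q4
q4 --x--> q4
q4 --y--> q4
q4 --y--> q4
q4 --y--> q4
q4 --y--> q4
q4 --x--> q4
q4 --x--> q4
q4 --x--> q4
End in state q4, which is an accepting state.

accepted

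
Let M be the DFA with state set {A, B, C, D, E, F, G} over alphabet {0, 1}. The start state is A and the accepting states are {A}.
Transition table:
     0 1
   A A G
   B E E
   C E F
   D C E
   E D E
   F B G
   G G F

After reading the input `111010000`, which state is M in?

C

A --1--> G
G --1--> F
F --1--> G
G --0--> G
G --1--> F
F --0--> B
B --0--> E
E --0--> D
D --0--> C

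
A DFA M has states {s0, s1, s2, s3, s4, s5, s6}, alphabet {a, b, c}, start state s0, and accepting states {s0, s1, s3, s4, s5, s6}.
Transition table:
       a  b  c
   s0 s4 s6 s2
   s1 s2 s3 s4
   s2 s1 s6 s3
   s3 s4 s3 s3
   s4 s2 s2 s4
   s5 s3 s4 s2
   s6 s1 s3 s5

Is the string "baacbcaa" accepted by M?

rejected

s0 --b--> s6
s6 --a--> s1
s1 --a--> s2
s2 --c--> s3
s3 --b--> s3
s3 --c--> s3
s3 --a--> s4
s4 --a--> s2
End in state s2, which is not an accepting state.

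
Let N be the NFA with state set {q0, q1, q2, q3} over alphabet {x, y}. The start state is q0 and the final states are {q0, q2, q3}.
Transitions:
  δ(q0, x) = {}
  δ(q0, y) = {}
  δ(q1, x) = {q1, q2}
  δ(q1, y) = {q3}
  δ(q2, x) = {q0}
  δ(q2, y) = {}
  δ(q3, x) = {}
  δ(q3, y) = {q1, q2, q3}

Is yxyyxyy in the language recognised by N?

Start: {q0}
read y: {}
The reachable set is empty and stays empty for the remaining 6 symbols.
Reachable ∩ accepting = {} — empty.

rejected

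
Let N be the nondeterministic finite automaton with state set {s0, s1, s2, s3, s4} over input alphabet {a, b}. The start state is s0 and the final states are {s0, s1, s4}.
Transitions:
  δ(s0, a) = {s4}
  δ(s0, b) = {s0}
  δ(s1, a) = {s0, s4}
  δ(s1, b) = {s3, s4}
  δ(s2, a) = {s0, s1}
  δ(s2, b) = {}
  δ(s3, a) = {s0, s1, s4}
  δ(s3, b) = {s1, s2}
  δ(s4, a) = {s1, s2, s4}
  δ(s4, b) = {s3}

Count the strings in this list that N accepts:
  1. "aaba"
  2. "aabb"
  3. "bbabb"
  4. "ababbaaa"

"aaba": accepted
"aabb": accepted
"bbabb": accepted
"ababbaaa": accepted

4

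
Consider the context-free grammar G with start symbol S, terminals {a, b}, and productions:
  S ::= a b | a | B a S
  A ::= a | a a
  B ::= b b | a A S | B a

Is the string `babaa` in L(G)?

no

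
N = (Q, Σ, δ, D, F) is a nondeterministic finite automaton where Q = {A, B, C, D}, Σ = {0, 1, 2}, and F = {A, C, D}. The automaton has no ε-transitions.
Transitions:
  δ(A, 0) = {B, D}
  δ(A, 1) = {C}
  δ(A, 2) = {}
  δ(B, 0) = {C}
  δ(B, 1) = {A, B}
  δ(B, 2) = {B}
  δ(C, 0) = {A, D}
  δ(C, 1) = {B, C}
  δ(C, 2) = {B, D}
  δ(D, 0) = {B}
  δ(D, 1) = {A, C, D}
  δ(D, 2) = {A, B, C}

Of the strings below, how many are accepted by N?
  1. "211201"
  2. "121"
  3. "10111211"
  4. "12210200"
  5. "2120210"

"211201": accepted
"121": accepted
"10111211": accepted
"12210200": accepted
"2120210": accepted

5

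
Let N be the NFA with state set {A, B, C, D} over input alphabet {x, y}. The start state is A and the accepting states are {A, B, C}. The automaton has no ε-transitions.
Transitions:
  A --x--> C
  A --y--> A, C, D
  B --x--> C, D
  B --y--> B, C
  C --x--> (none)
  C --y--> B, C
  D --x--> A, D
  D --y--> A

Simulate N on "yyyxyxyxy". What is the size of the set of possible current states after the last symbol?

4

Start: {A}
read y: {A, C, D}
read y: {A, B, C, D}
read y: {A, B, C, D}
read x: {A, C, D}
read y: {A, B, C, D}
read x: {A, C, D}
read y: {A, B, C, D}
read x: {A, C, D}
read y: {A, B, C, D}
Final reachable set {A, B, C, D} has 4 states.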